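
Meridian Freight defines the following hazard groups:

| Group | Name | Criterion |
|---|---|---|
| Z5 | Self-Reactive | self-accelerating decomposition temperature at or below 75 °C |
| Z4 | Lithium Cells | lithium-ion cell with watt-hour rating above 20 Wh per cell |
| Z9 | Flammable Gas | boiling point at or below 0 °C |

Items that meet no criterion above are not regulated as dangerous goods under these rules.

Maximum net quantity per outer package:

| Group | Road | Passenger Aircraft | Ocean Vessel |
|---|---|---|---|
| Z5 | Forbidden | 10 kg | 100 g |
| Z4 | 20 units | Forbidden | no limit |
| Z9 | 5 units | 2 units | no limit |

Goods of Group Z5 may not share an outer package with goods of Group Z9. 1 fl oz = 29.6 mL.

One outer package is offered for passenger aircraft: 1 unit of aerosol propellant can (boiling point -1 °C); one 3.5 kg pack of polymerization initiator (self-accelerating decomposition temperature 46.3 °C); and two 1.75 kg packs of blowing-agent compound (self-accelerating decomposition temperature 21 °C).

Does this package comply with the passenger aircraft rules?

The aerosol propellant can has boiling point -1 °C, which is ≤ 0 °C, so it is Group Z9 (Flammable Gas).
Polymerization initiator: self-accelerating decomposition temperature 46.3 °C ≤ 75 °C → Group Z5 (Self-Reactive).
The blowing-agent compound has self-accelerating decomposition temperature 21 °C, which is ≤ 75 °C, so it is Group Z5 (Self-Reactive).
Group Z5 net quantity: 3.5 kg + (two 1.75 kg packs = 3.5 kg) = 7 kg.
7 kg is within the passenger aircraft limit of 10 kg for Group Z5.
Group Z9 quantity: 1 unit.
1 unit ≤ 2 units (passenger aircraft limit, Group Z9) — within limit.
Group Z5 and Group Z9 may not share an outer package.

No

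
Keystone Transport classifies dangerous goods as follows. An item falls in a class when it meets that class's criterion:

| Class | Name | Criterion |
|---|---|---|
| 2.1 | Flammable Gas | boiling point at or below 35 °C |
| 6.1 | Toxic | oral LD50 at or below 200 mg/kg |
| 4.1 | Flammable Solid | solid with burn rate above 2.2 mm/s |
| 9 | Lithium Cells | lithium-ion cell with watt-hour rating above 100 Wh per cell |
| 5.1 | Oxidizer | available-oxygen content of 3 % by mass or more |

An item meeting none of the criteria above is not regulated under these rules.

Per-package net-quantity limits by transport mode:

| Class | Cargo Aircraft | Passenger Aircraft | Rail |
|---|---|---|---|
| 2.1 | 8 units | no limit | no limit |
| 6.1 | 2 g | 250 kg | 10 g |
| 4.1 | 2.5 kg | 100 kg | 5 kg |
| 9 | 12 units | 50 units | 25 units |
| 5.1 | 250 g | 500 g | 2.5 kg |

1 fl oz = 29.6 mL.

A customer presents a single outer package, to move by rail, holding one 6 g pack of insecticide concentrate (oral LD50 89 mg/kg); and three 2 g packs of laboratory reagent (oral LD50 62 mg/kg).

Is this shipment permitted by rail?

With oral LD50 89 mg/kg (≤ 200 mg/kg), the insecticide concentrate falls in Class 6.1.
The laboratory reagent has oral LD50 62 mg/kg, which is ≤ 200 mg/kg, so it is Class 6.1 (Toxic).
Total Class 6.1: 6 g + (three 2 g packs = 6 g) = 12 g.
12 g > 10 g (rail limit, Class 6.1) — over the limit.

No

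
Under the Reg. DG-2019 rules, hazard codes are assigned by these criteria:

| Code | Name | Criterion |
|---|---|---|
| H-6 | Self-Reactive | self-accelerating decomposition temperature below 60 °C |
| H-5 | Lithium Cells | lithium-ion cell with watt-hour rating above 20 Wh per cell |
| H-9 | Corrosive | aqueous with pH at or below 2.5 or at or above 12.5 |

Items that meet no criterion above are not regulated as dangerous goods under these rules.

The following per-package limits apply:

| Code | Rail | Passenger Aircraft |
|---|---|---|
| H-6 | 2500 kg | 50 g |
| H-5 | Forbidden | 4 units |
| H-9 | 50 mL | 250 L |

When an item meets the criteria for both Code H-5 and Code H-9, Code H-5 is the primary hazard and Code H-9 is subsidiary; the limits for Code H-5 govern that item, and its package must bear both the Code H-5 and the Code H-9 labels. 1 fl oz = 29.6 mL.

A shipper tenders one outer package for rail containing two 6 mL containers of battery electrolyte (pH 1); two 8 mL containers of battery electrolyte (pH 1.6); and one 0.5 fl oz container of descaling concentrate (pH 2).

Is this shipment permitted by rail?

With pH 1 (≤ 2.5), the battery electrolyte falls in Code H-9.
The battery electrolyte has pH 1.6, which is ≤ 2.5, so it is Code H-9 (Corrosive).
The descaling concentrate has pH 2, which is ≤ 2.5, so it is Code H-9 (Corrosive).
Code H-9 net quantity: (two 6 mL containers = 12 mL) + (two 8 mL containers = 16 mL) + (one 0.5 fl oz container = 14.8 mL) = 42.8 mL.
42.8 mL is within the rail limit of 50 mL for Code H-9.

Yes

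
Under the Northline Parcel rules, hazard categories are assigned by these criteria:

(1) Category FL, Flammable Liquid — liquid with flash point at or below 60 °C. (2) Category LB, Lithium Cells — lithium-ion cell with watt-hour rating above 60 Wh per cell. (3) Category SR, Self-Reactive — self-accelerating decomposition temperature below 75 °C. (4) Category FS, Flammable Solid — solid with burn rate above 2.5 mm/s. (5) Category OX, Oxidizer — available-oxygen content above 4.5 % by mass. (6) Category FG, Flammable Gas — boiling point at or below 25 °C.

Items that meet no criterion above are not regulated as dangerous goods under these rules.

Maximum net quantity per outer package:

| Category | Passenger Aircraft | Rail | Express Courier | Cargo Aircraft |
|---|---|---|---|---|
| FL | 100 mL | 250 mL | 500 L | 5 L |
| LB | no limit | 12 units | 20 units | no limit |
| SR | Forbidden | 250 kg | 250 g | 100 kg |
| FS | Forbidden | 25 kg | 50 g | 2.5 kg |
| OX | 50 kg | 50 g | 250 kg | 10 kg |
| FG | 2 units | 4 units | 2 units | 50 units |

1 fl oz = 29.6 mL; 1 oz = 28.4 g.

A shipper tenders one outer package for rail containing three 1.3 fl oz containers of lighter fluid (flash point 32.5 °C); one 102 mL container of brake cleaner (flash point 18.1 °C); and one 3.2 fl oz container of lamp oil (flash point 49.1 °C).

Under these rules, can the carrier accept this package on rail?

With flash point 32.5 °C (≤ 60 °C), the lighter fluid falls in Category FL.
The brake cleaner has flash point 18.1 °C, which is ≤ 60 °C, so it is Category FL (Flammable Liquid).
With flash point 49.1 °C (≤ 60 °C), the lamp oil falls in Category FL.
Category FL net quantity: (three 1.3 fl oz containers = 115.44 mL) + 102 mL + (one 3.2 fl oz container = 94.72 mL) = 312.16 mL.
312.16 mL > 250 mL (rail limit, Category FL) — over the limit.

No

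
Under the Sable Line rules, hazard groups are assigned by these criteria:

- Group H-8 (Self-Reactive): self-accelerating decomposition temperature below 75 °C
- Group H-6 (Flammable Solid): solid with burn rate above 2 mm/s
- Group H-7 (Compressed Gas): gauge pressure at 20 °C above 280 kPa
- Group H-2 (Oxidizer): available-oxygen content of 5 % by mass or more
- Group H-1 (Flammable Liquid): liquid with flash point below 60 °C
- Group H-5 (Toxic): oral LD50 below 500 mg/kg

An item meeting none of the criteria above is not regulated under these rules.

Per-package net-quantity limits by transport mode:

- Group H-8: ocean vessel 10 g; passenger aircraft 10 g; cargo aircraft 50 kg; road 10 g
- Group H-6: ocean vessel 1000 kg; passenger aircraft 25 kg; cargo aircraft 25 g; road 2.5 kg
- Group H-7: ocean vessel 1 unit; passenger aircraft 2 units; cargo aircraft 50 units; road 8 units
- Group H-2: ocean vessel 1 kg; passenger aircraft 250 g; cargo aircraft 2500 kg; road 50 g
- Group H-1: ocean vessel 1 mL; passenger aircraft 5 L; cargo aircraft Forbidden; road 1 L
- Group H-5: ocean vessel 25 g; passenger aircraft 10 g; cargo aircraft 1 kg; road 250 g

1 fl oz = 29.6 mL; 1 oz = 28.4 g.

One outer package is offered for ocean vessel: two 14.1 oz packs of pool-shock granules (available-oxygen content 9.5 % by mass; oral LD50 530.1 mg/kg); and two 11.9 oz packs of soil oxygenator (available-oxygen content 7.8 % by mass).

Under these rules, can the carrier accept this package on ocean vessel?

No

With available-oxygen content 9.5 % by mass (≥ 5 % by mass), the pool-shock granules fall in Group H-2.
Soil oxygenator: available-oxygen content 7.8 % by mass ≥ 5 % by mass → Group H-2 (Oxidizer).
Group H-2 net quantity: (two 14.1 oz packs = 800.88 g) + (two 11.9 oz packs = 675.92 g) = 1476.8 g.
1476.8 g exceeds the ocean vessel limit of 1 kg for Group H-2.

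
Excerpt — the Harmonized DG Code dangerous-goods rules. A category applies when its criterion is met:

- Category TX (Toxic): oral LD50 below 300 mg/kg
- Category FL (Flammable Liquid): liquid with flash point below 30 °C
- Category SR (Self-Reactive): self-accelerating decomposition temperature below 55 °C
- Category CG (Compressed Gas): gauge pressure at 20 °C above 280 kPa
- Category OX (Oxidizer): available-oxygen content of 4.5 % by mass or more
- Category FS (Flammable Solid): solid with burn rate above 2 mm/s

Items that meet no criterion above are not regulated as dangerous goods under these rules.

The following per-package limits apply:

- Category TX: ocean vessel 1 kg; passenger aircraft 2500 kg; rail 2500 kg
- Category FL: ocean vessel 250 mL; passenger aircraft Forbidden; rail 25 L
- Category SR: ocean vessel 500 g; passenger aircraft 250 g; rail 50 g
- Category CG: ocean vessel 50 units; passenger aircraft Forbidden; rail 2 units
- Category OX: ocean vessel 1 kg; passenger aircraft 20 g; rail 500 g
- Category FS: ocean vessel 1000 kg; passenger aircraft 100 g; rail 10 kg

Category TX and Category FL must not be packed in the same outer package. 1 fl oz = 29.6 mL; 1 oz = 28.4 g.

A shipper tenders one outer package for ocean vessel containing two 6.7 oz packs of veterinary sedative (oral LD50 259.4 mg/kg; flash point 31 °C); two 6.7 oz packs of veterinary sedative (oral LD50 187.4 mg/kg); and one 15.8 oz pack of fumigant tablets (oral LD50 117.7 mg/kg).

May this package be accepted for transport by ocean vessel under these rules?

No

The veterinary sedative has oral LD50 259.4 mg/kg, which is < 300 mg/kg, so it is Category TX (Toxic).
Oral LD50 187.4 mg/kg meets the Category TX criterion (Toxic), so the veterinary sedative is Category TX.
The fumigant tablets have oral LD50 117.7 mg/kg, which is < 300 mg/kg, so they are Category TX (Toxic).
Category TX net quantity: (two 6.7 oz packs = 380.56 g) + (two 6.7 oz packs = 380.56 g) + (one 15.8 oz pack = 448.72 g) = 1209.84 g.
1209.84 g > 1 kg (ocean vessel limit, Category TX) — over the limit.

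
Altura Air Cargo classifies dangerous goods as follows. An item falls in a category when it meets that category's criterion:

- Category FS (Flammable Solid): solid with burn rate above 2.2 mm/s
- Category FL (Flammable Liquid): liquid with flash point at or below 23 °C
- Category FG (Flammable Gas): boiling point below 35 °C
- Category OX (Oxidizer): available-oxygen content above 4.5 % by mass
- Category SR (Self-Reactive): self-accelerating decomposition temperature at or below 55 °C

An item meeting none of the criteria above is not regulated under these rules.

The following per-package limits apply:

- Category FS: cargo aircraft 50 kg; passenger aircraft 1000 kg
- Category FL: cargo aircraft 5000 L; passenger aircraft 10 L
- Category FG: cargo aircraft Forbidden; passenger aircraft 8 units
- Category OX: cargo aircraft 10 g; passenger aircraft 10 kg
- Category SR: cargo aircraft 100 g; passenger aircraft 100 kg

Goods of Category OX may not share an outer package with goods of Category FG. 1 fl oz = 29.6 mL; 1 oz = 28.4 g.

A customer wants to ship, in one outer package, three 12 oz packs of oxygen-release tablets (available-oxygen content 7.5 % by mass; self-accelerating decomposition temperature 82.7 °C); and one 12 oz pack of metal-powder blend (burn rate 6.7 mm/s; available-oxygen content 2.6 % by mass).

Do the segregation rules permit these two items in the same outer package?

Yes

The oxygen-release tablets have available-oxygen content 7.5 % by mass, which is > 4.5 % by mass, so they are Category OX (Oxidizer).
The metal-powder blend has burn rate 6.7 mm/s, which is > 2.2 mm/s, so it is Category FS (Flammable Solid).
No segregation rule bars Category OX with Category FS.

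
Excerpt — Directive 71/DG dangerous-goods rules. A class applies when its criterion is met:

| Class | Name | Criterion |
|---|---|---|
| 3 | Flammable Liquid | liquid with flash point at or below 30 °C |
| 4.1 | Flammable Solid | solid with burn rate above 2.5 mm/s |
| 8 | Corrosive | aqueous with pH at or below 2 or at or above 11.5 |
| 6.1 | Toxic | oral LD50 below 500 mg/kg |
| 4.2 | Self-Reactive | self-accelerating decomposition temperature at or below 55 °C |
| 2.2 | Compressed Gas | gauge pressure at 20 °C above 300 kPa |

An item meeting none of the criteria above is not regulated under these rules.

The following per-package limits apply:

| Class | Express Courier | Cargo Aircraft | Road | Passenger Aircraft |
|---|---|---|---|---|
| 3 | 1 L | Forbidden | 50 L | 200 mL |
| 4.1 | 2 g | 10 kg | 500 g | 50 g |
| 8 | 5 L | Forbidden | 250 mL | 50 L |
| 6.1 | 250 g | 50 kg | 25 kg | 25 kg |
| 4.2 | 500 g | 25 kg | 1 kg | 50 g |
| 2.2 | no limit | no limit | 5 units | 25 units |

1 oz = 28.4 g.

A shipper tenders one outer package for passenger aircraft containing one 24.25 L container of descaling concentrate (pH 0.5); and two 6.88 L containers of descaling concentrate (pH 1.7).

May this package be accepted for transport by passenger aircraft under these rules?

Yes

pH 0.5 meets the Class 8 criterion (Corrosive), so the descaling concentrate is Class 8.
The descaling concentrate has pH 1.7, which is ≤ 2, so it is Class 8 (Corrosive).
Total Class 8: 24.25 L + (two 6.88 L containers = 13.76 L) = 38.01 L.
38.01 L is within the passenger aircraft limit of 50 L for Class 8.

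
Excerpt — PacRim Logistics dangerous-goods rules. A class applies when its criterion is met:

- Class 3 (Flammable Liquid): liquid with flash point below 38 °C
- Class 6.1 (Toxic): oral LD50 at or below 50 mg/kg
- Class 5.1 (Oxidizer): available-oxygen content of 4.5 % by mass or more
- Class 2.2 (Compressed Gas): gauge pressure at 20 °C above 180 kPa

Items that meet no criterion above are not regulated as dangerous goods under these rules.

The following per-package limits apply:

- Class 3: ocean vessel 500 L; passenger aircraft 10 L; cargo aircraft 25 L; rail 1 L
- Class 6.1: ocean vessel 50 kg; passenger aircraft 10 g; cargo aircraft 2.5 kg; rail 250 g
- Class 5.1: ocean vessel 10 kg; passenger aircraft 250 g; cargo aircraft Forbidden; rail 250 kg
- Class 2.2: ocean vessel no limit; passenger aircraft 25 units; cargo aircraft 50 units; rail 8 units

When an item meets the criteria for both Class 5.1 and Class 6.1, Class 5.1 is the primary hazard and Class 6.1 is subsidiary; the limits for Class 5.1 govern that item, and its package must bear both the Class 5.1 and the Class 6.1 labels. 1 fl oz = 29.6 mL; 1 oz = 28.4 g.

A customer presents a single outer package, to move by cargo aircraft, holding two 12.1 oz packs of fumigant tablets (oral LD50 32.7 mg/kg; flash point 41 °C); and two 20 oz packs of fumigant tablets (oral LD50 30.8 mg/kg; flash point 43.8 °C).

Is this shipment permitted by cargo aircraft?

Fumigant tablets: oral LD50 32.7 mg/kg ≤ 50 mg/kg → Class 6.1 (Toxic).
With oral LD50 30.8 mg/kg (≤ 50 mg/kg), the fumigant tablets fall in Class 6.1.
Class 6.1 net quantity: (two 12.1 oz packs = 687.28 g) + (two 20 oz packs = 1.136 kg) = 1823.28 g.
1823.28 g is within the cargo aircraft limit of 2.5 kg for Class 6.1.

Yes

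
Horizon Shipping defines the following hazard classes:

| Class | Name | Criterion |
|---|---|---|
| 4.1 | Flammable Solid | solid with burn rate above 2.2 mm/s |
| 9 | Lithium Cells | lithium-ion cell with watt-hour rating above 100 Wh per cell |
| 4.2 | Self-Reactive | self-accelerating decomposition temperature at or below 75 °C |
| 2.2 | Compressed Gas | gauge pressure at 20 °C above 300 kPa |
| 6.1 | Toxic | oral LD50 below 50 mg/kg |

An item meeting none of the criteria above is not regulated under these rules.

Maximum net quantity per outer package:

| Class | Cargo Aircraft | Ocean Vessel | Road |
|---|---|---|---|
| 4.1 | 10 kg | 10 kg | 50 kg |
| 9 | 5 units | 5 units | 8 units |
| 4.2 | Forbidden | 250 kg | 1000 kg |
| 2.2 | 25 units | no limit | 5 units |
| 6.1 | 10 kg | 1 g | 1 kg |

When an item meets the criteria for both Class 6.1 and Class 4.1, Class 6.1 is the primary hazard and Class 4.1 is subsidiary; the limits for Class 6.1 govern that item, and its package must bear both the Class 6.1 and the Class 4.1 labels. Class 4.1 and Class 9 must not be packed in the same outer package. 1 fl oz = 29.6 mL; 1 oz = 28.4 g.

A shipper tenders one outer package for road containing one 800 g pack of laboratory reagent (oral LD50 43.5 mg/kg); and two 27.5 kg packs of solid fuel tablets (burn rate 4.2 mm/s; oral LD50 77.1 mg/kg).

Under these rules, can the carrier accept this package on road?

No

The laboratory reagent has oral LD50 43.5 mg/kg, which is < 50 mg/kg, so it is Class 6.1 (Toxic).
With burn rate 4.2 mm/s (> 2.2 mm/s), the solid fuel tablets fall in Class 4.1.
Class 4.1 quantity: two 27.5 kg packs = 55 kg.
55 kg > 50 kg (road limit, Class 4.1) — over the limit.
Class 6.1 quantity: 800 g.
800 g is within the road limit of 1 kg for Class 6.1.
The segregation rule (Class 4.1 with Class 9) does not apply to Class 4.1 with Class 6.1.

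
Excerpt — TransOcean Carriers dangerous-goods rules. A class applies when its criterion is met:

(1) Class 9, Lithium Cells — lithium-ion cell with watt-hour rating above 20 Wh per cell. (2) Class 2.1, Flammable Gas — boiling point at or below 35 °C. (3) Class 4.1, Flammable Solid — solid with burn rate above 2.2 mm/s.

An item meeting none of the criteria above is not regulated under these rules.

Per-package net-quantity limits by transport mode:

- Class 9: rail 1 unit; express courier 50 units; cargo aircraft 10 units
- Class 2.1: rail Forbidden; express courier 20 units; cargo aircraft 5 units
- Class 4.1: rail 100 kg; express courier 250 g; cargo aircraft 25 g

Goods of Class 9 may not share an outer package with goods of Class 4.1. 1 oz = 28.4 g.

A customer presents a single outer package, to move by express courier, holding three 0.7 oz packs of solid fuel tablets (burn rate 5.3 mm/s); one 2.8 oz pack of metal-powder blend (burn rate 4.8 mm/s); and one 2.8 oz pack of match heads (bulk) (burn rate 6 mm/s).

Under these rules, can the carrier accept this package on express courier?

Burn rate 5.3 mm/s meets the Class 4.1 criterion (Flammable Solid), so the solid fuel tablets are Class 4.1.
Metal-powder blend: burn rate 4.8 mm/s > 2.2 mm/s → Class 4.1 (Flammable Solid).
With burn rate 6 mm/s (> 2.2 mm/s), the match heads (bulk) fall in Class 4.1.
Class 4.1 net quantity: (three 0.7 oz packs = 59.64 g) + (one 2.8 oz pack = 79.52 g) + (one 2.8 oz pack = 79.52 g) = 218.68 g.
That is within the Class 4.1 express courier limit of 250 g.

Yes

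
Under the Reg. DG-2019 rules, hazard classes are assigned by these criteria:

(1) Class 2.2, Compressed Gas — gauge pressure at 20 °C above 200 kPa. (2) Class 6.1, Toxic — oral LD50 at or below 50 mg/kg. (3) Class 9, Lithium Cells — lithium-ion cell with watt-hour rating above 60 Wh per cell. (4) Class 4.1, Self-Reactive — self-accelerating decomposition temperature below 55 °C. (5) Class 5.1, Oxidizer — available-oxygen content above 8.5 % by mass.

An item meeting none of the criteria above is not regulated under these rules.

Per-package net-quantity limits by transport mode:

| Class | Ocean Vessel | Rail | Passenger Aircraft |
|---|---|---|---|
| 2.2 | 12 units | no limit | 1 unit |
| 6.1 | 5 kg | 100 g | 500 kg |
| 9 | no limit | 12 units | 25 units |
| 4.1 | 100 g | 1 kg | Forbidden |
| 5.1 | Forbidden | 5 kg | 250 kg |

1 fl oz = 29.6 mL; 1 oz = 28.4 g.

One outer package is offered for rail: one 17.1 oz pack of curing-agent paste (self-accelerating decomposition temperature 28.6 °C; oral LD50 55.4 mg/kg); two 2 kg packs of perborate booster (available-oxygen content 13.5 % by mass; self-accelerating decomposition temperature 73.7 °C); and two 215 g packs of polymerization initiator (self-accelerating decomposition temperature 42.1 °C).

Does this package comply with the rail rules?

The curing-agent paste has self-accelerating decomposition temperature 28.6 °C, which is < 55 °C, so it is Class 4.1 (Self-Reactive).
The perborate booster has available-oxygen content 13.5 % by mass, which is > 8.5 % by mass, so it is Class 5.1 (Oxidizer).
Polymerization initiator: self-accelerating decomposition temperature 42.1 °C < 55 °C → Class 4.1 (Self-Reactive).
Total Class 4.1: (one 17.1 oz pack = 485.64 g) + (two 215 g packs = 430 g) = 915.64 g.
915.64 g ≤ 1 kg (rail limit, Class 4.1) — within limit.
Class 5.1 quantity: two 2 kg packs = 4 kg.
4 kg is within the rail limit of 5 kg for Class 5.1.
Every hazard class is within its rail limit and no segregation rule is violated.

Yes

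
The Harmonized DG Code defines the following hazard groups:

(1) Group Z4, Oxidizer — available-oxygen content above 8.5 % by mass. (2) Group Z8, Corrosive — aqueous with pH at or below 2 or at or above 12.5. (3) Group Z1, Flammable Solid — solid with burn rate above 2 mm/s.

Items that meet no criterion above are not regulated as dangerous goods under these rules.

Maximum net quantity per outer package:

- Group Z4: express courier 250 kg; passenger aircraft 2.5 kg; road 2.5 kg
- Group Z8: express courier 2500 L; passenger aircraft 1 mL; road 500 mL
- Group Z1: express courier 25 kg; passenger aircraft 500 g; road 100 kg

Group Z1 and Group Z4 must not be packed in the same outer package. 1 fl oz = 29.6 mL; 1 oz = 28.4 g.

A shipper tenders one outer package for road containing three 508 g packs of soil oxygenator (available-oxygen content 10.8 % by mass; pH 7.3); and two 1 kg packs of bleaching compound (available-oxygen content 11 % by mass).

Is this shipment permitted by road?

No

The soil oxygenator has available-oxygen content 10.8 % by mass, which is > 8.5 % by mass, so it is Group Z4 (Oxidizer).
With available-oxygen content 11 % by mass (> 8.5 % by mass), the bleaching compound falls in Group Z4.
Total Group Z4: (three 508 g packs = 1.524 kg) + (two 1 kg packs = 2 kg) = 3.524 kg.
That exceeds the Group Z4 road limit of 2.5 kg.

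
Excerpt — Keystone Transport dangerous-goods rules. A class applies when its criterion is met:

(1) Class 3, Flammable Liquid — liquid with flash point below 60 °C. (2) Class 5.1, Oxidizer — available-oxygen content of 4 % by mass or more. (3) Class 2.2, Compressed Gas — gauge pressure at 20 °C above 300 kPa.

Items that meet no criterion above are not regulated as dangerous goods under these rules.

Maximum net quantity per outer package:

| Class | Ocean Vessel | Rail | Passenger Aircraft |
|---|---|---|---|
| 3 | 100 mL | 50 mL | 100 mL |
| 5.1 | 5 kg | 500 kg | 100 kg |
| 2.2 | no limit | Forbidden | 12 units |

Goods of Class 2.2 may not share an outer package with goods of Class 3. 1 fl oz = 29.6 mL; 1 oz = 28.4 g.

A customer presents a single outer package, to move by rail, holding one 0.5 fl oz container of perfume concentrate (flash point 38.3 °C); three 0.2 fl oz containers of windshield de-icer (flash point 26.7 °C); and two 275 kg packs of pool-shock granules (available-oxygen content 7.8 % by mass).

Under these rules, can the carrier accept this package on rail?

No

With flash point 38.3 °C (< 60 °C), the perfume concentrate falls in Class 3.
Windshield de-icer: flash point 26.7 °C < 60 °C → Class 3 (Flammable Liquid).
The pool-shock granules have available-oxygen content 7.8 % by mass, which is ≥ 4 % by mass, so they are Class 5.1 (Oxidizer).
Total Class 3: (one 0.5 fl oz container = 14.8 mL) + (three 0.2 fl oz containers = 17.76 mL) = 32.56 mL.
That is within the Class 3 rail limit of 50 mL.
Class 5.1 quantity: two 275 kg packs = 550 kg.
550 kg > 500 kg (rail limit, Class 5.1) — over the limit.
The segregation rule (Class 2.2 with Class 3) does not apply to Class 3 with Class 5.1.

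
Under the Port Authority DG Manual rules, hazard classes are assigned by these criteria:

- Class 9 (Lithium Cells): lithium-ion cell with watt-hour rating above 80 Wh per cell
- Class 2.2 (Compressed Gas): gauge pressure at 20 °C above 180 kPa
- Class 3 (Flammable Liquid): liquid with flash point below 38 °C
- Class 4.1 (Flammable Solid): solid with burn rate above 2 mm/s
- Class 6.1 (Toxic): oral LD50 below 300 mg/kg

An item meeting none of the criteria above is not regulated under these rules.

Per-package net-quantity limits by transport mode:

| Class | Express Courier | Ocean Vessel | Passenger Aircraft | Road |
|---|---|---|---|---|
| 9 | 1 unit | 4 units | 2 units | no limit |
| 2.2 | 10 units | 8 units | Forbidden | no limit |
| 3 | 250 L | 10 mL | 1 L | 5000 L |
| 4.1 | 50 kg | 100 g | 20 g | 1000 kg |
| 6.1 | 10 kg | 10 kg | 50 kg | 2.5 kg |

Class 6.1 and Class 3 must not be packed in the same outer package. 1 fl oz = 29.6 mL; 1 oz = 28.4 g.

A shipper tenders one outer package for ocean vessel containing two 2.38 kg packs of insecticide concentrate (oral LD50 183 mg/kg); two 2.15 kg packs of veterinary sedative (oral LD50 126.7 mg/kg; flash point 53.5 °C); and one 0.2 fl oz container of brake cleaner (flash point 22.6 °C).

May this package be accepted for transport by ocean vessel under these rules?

No

Oral LD50 183 mg/kg meets the Class 6.1 criterion (Toxic), so the insecticide concentrate is Class 6.1.
The veterinary sedative has oral LD50 126.7 mg/kg, which is < 300 mg/kg, so it is Class 6.1 (Toxic).
The brake cleaner has flash point 22.6 °C, which is < 38 °C, so it is Class 3 (Flammable Liquid).
Total Class 6.1: (two 2.38 kg packs = 4.76 kg) + (two 2.15 kg packs = 4.3 kg) = 9.06 kg.
9.06 kg ≤ 10 kg (ocean vessel limit, Class 6.1) — within limit.
Class 3 quantity: one 0.2 fl oz container = 5.92 mL.
5.92 mL is within the ocean vessel limit of 10 mL for Class 3.
Class 6.1 and Class 3 may not share an outer package.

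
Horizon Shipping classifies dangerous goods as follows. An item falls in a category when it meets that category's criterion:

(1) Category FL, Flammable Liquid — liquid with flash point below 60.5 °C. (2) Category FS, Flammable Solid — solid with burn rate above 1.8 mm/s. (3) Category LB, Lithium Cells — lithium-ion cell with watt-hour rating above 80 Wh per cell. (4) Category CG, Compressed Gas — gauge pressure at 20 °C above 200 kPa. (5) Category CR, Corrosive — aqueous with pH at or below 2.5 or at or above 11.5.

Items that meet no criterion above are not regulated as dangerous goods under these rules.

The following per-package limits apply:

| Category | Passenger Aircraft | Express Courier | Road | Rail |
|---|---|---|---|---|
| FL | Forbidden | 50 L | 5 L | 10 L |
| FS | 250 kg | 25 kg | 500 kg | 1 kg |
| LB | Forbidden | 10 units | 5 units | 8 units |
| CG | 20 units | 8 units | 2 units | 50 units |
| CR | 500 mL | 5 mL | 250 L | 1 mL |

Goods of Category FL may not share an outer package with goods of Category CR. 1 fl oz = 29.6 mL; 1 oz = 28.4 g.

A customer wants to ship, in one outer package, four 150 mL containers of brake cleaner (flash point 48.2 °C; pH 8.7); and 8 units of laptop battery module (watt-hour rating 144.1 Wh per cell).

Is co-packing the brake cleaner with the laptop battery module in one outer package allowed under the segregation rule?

Flash point 48.2 °C meets the Category FL criterion (Flammable Liquid), so the brake cleaner is Category FL.
Laptop battery module: watt-hour rating 144.1 Wh per cell > 80 Wh per cell → Category LB (Lithium Cells).
No segregation rule bars Category FL with Category LB.

Yes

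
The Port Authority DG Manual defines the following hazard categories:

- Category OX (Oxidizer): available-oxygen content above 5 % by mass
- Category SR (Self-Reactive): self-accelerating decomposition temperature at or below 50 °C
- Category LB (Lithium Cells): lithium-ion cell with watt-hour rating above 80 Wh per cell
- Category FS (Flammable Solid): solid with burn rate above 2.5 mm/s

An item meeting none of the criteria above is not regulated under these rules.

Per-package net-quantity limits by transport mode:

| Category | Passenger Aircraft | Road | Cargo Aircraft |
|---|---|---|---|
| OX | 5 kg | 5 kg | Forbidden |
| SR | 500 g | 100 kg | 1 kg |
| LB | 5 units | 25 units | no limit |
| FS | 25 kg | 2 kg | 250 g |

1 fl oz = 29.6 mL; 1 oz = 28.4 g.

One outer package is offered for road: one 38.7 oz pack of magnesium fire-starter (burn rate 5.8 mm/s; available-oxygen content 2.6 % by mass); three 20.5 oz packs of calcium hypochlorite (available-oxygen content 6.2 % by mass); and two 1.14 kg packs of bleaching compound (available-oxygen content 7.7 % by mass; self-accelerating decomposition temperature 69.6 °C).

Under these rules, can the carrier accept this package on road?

Yes

The magnesium fire-starter has burn rate 5.8 mm/s, which is > 2.5 mm/s, so it is Category FS (Flammable Solid).
Calcium hypochlorite: available-oxygen content 6.2 % by mass > 5 % by mass → Category OX (Oxidizer).
The bleaching compound has available-oxygen content 7.7 % by mass, which is > 5 % by mass, so it is Category OX (Oxidizer).
Total Category OX: (three 20.5 oz packs = 1746.6 g) + (two 1.14 kg packs = 2.28 kg) = 4026.6 g.
That is within the Category OX road limit of 5 kg.
Category FS quantity: one 38.7 oz pack = 1099.08 g.
1099.08 g ≤ 2 kg (road limit, Category FS) — within limit.
Every hazard category is within its road limit and no segregation rule is violated.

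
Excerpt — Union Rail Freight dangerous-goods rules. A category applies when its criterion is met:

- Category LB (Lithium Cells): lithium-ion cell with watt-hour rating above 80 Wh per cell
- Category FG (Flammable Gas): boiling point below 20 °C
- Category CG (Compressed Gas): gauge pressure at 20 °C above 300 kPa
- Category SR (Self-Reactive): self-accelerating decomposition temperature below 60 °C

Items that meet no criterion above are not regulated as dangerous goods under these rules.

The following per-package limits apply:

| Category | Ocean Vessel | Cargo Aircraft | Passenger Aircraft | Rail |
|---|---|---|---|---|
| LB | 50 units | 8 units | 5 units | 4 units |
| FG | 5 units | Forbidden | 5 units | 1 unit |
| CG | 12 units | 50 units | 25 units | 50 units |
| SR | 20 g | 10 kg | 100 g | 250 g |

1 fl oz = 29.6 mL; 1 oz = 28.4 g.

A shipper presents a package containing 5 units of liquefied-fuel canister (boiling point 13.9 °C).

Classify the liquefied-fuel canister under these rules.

The liquefied-fuel canister has boiling point 13.9 °C, which is < 20 °C, so it is Category FG (Flammable Gas).

Category FG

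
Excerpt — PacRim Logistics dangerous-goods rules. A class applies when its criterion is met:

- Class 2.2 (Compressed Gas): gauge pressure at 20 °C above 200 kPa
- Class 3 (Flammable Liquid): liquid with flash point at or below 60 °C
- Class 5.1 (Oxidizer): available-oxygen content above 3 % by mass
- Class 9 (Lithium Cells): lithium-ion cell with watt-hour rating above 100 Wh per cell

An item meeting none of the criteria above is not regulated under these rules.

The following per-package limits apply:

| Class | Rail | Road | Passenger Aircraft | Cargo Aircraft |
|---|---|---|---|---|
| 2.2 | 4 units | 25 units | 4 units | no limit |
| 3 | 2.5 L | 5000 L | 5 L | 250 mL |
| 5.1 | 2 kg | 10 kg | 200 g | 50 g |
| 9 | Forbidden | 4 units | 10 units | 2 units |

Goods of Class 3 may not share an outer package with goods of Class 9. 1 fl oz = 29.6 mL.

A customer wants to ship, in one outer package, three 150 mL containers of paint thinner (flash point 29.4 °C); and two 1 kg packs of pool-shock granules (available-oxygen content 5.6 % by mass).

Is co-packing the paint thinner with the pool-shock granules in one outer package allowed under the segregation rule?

Flash point 29.4 °C meets the Class 3 criterion (Flammable Liquid), so the paint thinner is Class 3.
With available-oxygen content 5.6 % by mass (> 3 % by mass), the pool-shock granules fall in Class 5.1.
No segregation rule bars Class 3 with Class 5.1.

Yes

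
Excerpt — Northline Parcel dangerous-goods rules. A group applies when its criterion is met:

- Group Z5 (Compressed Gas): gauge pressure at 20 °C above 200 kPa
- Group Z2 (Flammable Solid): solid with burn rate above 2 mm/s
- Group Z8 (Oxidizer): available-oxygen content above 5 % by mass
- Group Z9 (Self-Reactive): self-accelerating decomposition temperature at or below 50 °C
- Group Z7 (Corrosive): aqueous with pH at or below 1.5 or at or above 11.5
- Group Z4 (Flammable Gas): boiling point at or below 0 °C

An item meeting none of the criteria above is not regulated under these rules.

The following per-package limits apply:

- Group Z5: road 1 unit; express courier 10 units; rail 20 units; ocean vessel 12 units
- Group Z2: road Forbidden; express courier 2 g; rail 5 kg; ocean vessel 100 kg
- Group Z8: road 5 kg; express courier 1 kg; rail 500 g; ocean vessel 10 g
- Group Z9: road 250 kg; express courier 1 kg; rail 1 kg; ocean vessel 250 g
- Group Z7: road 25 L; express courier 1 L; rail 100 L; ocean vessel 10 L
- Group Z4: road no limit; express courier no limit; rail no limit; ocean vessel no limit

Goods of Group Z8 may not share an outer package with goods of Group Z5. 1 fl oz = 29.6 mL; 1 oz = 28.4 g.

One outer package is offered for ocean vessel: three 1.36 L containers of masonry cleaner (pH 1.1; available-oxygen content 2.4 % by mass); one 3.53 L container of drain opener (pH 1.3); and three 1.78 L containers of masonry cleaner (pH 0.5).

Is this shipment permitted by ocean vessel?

With pH 1.1 (≤ 1.5), the masonry cleaner falls in Group Z7.
pH 1.3 meets the Group Z7 criterion (Corrosive), so the drain opener is Group Z7.
Masonry cleaner: pH 0.5 ≤ 1.5 → Group Z7 (Corrosive).
Group Z7 net quantity: (three 1.36 L containers = 4.08 L) + 3.53 L + (three 1.78 L containers = 5.34 L) = 12.95 L.
12.95 L > 10 L (ocean vessel limit, Group Z7) — over the limit.

No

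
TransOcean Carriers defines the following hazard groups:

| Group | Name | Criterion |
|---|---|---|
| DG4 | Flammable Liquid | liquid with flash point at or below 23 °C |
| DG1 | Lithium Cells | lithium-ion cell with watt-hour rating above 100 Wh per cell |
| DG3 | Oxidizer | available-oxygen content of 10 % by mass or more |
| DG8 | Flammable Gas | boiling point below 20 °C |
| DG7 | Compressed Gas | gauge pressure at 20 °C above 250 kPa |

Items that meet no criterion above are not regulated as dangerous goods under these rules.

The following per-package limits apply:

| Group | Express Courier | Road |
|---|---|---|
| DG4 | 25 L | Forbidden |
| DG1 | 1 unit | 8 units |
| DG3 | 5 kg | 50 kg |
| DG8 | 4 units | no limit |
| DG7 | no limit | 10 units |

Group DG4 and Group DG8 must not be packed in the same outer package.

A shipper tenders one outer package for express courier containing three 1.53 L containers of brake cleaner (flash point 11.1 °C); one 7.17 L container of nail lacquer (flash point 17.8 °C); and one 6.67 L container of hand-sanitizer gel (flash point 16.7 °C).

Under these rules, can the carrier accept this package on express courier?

Yes

Brake cleaner: flash point 11.1 °C ≤ 23 °C → Group DG4 (Flammable Liquid).
Flash point 17.8 °C meets the Group DG4 criterion (Flammable Liquid), so the nail lacquer is Group DG4.
Hand-sanitizer gel: flash point 16.7 °C ≤ 23 °C → Group DG4 (Flammable Liquid).
Group DG4 net quantity: (three 1.53 L containers = 4.59 L) + 7.17 L + 6.67 L = 18.43 L.
That is within the Group DG4 express courier limit of 25 L.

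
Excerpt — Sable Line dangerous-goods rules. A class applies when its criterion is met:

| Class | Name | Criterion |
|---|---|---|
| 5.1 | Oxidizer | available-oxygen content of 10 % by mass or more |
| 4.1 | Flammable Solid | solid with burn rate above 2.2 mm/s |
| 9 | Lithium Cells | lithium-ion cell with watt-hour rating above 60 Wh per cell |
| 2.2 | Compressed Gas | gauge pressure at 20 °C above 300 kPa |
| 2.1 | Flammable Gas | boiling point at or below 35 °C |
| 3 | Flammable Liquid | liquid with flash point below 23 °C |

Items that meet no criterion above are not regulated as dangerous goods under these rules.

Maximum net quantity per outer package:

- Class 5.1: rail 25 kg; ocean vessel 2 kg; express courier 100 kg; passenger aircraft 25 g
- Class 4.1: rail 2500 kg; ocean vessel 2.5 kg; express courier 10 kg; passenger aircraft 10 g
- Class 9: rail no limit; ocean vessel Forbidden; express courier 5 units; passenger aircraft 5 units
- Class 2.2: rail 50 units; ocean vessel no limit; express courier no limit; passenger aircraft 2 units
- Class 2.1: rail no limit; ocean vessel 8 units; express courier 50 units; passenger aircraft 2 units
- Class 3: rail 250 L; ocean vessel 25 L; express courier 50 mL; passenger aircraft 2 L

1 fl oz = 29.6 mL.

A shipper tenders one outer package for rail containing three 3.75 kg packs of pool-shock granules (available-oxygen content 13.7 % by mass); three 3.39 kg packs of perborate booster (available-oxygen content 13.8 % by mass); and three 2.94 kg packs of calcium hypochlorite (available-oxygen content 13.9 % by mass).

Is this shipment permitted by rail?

The pool-shock granules have available-oxygen content 13.7 % by mass, which is ≥ 10 % by mass, so they are Class 5.1 (Oxidizer).
With available-oxygen content 13.8 % by mass (≥ 10 % by mass), the perborate booster falls in Class 5.1.
Calcium hypochlorite: available-oxygen content 13.9 % by mass ≥ 10 % by mass → Class 5.1 (Oxidizer).
Total Class 5.1: (three 3.75 kg packs = 11.25 kg) + (three 3.39 kg packs = 10.17 kg) + (three 2.94 kg packs = 8.82 kg) = 30.24 kg.
30.24 kg exceeds the rail limit of 25 kg for Class 5.1.

No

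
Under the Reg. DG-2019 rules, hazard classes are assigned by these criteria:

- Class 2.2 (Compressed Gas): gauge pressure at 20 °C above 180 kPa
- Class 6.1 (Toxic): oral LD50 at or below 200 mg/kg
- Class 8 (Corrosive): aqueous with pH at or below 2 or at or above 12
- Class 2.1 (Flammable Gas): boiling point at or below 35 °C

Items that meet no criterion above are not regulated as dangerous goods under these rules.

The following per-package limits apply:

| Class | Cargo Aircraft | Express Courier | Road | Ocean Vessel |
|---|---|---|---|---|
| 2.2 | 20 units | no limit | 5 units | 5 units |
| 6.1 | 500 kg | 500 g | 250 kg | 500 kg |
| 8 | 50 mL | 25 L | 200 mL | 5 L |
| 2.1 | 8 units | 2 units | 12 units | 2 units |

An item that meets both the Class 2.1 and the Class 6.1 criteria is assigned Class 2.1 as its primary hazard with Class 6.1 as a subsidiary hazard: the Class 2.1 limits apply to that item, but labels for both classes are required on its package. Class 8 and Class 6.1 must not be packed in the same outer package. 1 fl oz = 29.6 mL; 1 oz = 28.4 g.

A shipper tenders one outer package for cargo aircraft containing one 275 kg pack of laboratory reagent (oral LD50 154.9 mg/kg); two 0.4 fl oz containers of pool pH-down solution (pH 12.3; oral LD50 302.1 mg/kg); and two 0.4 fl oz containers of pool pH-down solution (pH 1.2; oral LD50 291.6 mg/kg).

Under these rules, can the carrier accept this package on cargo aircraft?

Oral LD50 154.9 mg/kg meets the Class 6.1 criterion (Toxic), so the laboratory reagent is Class 6.1.
The pool pH-down solution has pH 12.3, which is ≥ 12, so it is Class 8 (Corrosive).
Pool pH-down solution: pH 1.2 ≤ 2 → Class 8 (Corrosive).
Total Class 8: (two 0.4 fl oz containers = 23.68 mL) + (two 0.4 fl oz containers = 23.68 mL) = 47.36 mL.
That is within the Class 8 cargo aircraft limit of 50 mL.
Class 6.1 quantity: 275 kg.
275 kg ≤ 500 kg (cargo aircraft limit, Class 6.1) — within limit.
Class 8 and Class 6.1 may not share an outer package.

No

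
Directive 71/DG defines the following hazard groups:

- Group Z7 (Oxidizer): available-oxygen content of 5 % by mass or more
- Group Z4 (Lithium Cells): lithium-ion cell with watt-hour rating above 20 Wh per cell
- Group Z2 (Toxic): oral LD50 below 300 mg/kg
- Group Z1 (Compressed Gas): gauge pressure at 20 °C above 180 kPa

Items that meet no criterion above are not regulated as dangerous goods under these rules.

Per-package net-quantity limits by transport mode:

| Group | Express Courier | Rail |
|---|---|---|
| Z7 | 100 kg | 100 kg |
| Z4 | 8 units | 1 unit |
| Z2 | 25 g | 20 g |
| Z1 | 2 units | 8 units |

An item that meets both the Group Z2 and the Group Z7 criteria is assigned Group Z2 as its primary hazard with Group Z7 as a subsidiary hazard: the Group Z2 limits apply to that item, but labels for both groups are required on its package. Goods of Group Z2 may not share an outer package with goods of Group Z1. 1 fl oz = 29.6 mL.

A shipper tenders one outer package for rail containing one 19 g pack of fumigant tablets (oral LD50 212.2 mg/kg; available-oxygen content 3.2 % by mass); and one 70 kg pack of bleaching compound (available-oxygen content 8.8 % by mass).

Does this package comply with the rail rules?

Yes

Fumigant tablets: oral LD50 212.2 mg/kg < 300 mg/kg → Group Z2 (Toxic).
The bleaching compound has available-oxygen content 8.8 % by mass, which is ≥ 5 % by mass, so it is Group Z7 (Oxidizer).
Group Z2 quantity: 19 g.
That is within the Group Z2 rail limit of 20 g.
Group Z7 quantity: 70 kg.
70 kg ≤ 100 kg (rail limit, Group Z7) — within limit.
The segregation rule (Group Z2 with Group Z1) does not apply to Group Z2 with Group Z7.
Every hazard group is within its rail limit and no segregation rule is violated.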